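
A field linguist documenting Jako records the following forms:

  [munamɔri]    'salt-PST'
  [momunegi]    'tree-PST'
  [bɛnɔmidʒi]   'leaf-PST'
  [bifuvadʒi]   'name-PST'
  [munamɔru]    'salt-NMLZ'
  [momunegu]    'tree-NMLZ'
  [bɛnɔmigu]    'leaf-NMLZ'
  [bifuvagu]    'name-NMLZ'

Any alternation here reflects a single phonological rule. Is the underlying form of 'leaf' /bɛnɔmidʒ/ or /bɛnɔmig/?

The root 'leaf' surfaces as [bɛnɔmigu] and [bɛnɔmidʒi], with a stem-final [g] ~ [dʒ] alternation.
But 'tree' keeps [g] in both environments ([momunegu], [momunegi]), so there is no rule changing /g/ to [dʒ] before the PST suffix.
The underlying segment must be /dʒ/; palato-alveolar /dʒ/ becomes [g] when no front vowel follows, yielding [g] there.

/bɛnɔmidʒ/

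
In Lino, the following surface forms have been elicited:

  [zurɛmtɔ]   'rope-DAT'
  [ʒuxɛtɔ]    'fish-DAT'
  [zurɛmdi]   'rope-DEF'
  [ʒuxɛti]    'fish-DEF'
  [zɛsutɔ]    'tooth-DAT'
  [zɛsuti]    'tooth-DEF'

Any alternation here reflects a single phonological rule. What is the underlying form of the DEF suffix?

/-di/

The DEF suffix surfaces as [-di] and [-ti], depending on the final segment of the stem.
By contrast the DAT suffix keeps its initial [t] throughout — that segment must be underlying.
The DEF suffix is therefore /-di/ underlyingly, with post-vocalic devoicing: voiced stops become voiceless after a vowel.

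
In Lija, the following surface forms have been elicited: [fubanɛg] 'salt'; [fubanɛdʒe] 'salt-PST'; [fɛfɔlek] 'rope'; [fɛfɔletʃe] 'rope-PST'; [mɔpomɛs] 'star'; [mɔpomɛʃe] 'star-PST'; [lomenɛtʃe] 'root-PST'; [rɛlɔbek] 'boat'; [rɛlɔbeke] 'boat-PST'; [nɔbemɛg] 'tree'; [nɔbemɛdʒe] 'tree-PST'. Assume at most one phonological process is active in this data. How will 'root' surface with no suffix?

[lomenɛk]

The root 'rope' surfaces as [fɛfɔlek] and [fɛfɔletʃe], with a stem-final [k] ~ [tʃ] alternation.
Compare 'boat', with invariant [k] in [rɛlɔbek] and [rɛlɔbeke]: an analysis with underlying /k/ and a rule producing [tʃ] before the PST suffix would wrongly predict alternation here too.
Therefore /tʃ/ is basic and [k] is derived by depalatalization (palato-alveolar /tʃ/, /dʒ/ and /ʃ/ become [k], [g] and [s] when no front vowel follows).
The one attested form of 'root', [lomenɛtʃe], shows underlying /lomenɛtʃ/. Applying the same rule when no front vowel follows gives [lomenɛk].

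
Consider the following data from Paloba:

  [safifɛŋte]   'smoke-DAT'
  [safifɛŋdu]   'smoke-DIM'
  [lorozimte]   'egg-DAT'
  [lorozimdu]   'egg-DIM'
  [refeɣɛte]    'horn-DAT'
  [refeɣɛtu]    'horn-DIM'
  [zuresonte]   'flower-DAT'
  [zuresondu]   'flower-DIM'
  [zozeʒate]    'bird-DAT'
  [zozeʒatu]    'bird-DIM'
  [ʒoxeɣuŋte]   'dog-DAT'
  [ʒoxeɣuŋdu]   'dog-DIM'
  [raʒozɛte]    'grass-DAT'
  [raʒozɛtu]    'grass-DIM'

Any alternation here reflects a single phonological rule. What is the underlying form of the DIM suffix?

/-du/

The DIM morpheme has two allomorphs, [-du] and [-tu].
By contrast the DAT suffix keeps its initial [t] throughout — that segment must be underlying.
So the underlying form is /-du/, and voiced stops become voiceless after a vowel.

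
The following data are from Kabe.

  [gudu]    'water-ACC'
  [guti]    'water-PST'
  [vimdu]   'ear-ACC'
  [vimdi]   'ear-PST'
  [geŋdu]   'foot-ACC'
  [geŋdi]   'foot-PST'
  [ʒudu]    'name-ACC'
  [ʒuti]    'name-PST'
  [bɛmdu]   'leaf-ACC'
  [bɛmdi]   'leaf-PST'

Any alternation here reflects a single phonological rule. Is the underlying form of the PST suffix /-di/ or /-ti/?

/-ti/

The PST morpheme has two allomorphs, [-di] and [-ti].
By contrast the ACC suffix keeps its initial [d] throughout — that segment must be underlying.
The PST suffix is therefore /-ti/ underlyingly, with post-nasal voicing: voiceless stops become voiced after a nasal.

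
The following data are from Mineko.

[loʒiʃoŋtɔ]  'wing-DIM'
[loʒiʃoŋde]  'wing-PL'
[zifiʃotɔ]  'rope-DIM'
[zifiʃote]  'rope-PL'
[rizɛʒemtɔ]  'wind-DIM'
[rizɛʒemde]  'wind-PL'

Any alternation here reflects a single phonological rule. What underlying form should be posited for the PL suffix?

The PL morpheme has two allomorphs, [-de] and [-te].
By contrast the DIM suffix keeps its initial [t] throughout — that segment must be underlying.
The PL suffix is therefore /-de/ underlyingly, with post-vocalic devoicing: voiced stops become voiceless after a vowel.

/-de/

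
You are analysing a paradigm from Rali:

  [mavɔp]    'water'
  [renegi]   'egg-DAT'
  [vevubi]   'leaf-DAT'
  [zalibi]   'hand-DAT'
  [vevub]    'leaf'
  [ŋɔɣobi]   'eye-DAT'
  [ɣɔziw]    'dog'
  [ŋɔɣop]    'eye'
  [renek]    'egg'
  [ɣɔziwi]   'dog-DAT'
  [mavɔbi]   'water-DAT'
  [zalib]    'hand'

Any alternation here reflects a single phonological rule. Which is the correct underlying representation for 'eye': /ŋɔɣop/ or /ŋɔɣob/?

The stem for 'eye' ends in [b] in [ŋɔɣobi] but [p] in [ŋɔɣop].
Compare 'leaf', with invariant [b] in [vevubi] and [vevub]: an analysis with underlying /b/ and a rule producing [p] in isolation would wrongly predict alternation here too.
So /p/ is underlying, and a rule of intervocalic voicing — voiceless stops become voiced between vowels — gives [b].

/ŋɔɣop/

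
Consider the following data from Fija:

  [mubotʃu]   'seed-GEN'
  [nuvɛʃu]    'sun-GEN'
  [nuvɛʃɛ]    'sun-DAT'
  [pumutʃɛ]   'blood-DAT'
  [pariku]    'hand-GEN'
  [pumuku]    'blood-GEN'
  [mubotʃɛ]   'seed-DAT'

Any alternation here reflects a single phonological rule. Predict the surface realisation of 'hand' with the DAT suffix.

[paritʃɛ]

The stem for 'blood' ends in [tʃ] in [pumutʃɛ] but [k] in [pumuku].
The stem 'seed' ([mubotʃɛ], [mubotʃu]) shows [tʃ] unchanged in both environments, so [tʃ] cannot be basic with [k] derived before the GEN suffix.
Therefore /k/ is basic and [tʃ] is derived by palatalization before a front vowel (/k/ becomes palato-alveolar [tʃ] before a front vowel).
The one attested form of 'hand', [pariku], shows underlying /parik/. Applying the same rule before a front vowel gives [paritʃɛ].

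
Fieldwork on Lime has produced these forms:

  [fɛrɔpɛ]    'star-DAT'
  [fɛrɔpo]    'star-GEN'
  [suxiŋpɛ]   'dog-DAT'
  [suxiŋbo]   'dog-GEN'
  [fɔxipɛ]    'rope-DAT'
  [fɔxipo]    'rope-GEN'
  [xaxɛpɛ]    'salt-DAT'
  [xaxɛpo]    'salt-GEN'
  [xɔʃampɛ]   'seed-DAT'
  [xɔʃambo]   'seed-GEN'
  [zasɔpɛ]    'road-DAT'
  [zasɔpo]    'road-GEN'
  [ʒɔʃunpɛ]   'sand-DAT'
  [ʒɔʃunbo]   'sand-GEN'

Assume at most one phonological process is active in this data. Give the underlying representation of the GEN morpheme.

The GEN morpheme has two allomorphs, [-bo] and [-po].
By contrast the DAT suffix keeps its initial [p] throughout — that segment must be underlying.
So the underlying form is /-bo/, and voiced stops become voiceless after a vowel.

/-bo/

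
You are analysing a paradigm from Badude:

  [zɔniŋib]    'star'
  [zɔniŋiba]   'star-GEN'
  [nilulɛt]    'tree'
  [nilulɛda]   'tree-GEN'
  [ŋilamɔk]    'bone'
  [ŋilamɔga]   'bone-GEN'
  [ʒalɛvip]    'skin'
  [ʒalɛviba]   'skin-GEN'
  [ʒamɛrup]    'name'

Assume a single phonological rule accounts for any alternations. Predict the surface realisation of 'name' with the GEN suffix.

The root 'skin' surfaces as [ʒalɛvip] and [ʒalɛviba], with a stem-final [p] ~ [b] alternation.
Compare 'star', with invariant [b] in [zɔniŋib] and [zɔniŋiba]: an analysis with underlying /b/ and a rule producing [p] in isolation would wrongly predict alternation here too.
Therefore /p/ is basic and [b] is derived by intervocalic voicing (voiceless stops become voiced between vowels).
The one attested form of 'name', [ʒamɛrup], shows underlying /ʒamɛrup/. Applying the same rule between vowels gives [ʒamɛruba].

[ʒamɛruba]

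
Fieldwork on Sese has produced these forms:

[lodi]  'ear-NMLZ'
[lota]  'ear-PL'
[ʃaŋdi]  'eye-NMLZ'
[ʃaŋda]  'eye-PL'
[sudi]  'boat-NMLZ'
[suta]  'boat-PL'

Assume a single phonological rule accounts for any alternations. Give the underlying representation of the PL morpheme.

The PL morpheme has two allomorphs, [-da] and [-ta].
By contrast the NMLZ suffix keeps its initial [d] throughout — that segment must be underlying.
The PL suffix is therefore /-ta/ underlyingly, with post-nasal voicing: voiceless stops become voiced after a nasal.

/-ta/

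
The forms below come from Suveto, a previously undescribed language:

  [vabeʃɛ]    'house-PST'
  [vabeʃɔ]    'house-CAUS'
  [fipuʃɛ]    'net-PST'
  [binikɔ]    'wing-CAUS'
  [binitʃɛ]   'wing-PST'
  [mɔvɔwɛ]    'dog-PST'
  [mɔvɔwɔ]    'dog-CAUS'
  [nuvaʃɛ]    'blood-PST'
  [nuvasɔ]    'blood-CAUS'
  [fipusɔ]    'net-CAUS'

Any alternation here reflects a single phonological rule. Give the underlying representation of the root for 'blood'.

The stem for 'blood' ends in [s] in [nuvasɔ] but [ʃ] in [nuvaʃɛ].
Compare 'house', with invariant [ʃ] in [vabeʃɔ] and [vabeʃɛ]: an analysis with underlying /ʃ/ and a rule producing [s] before the CAUS suffix would wrongly predict alternation here too.
The underlying segment must be /s/; /k/ and /s/ become palato-alveolar [tʃ] and [ʃ] before a front vowel, yielding [ʃ] there.

/nuvas/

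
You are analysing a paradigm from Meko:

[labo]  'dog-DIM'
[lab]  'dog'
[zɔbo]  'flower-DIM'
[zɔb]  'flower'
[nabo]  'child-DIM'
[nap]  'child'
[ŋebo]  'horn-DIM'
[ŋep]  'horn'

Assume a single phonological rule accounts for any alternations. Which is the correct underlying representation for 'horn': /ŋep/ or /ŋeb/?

/ŋep/

The root 'horn' surfaces as [ŋebo] and [ŋep], with a stem-final [b] ~ [p] alternation.
If /b/ were underlying and a rule turned it into [p] in isolation, 'flower' would also alternate; but it has [b] in both [zɔbo] and [zɔb].
So /p/ is underlying, and a rule of intervocalic voicing — voiceless stops become voiced between vowels — gives [b].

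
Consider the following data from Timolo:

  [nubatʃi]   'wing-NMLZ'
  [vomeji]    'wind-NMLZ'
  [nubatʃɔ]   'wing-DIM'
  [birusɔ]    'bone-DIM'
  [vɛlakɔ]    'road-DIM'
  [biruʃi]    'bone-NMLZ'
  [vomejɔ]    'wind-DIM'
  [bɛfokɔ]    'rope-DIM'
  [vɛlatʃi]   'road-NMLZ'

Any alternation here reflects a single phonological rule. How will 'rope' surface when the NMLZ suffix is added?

[bɛfotʃi]

'road' shows [tʃ] ~ [k] at the end of the stem ([vɛlatʃi] vs [vɛlakɔ]).
The stem 'wing' ([nubatʃi], [nubatʃɔ]) shows [tʃ] unchanged in both environments, so [tʃ] cannot be basic with [k] derived before the DIM suffix.
Therefore /k/ is basic and [tʃ] is derived by palatalization before a front vowel (/k/ and /s/ become palato-alveolar [tʃ] and [ʃ] before a front vowel).
From [bɛfokɔ] the stem 'rope' is /bɛfok/; before a front vowel this yields [bɛfotʃi].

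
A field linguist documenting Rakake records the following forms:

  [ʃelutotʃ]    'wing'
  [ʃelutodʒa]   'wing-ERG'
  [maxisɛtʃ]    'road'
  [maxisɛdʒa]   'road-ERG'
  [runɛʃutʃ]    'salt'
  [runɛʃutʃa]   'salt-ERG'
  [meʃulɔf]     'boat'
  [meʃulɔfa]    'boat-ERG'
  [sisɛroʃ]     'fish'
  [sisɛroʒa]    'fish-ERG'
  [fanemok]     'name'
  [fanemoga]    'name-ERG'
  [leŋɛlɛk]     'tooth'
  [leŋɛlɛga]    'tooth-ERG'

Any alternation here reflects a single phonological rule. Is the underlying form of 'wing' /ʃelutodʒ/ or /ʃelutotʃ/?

/ʃelutodʒ/

The root 'wing' surfaces as [ʃelutotʃ] and [ʃelutodʒa], with a stem-final [tʃ] ~ [dʒ] alternation.
If /tʃ/ were underlying and a rule turned it into [dʒ] before the ERG suffix, 'salt' would also alternate; but it has [tʃ] in both [runɛʃutʃ] and [runɛʃutʃa].
The alternation reflects word-final obstruent devoicing: voiced obstruents become voiceless word-finally. /dʒ/ is underlying.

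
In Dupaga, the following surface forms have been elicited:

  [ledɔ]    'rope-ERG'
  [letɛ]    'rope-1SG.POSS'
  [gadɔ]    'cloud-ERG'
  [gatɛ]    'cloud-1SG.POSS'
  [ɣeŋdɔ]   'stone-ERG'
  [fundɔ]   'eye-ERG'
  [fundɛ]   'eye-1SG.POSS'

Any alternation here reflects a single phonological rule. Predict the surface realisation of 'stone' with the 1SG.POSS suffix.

[ɣeŋdɛ]

The 1SG.POSS suffix surfaces as [-dɛ] and [-tɛ], depending on the final segment of the stem.
The ERG suffix, which begins with [d], is invariant after every stem; so [d] is not altered by any rule here.
The 1SG.POSS suffix is therefore /-tɛ/ underlyingly, with post-nasal voicing: voiceless stops become voiced after a nasal.
After 'stone', which ends in a nasal, the suffix surfaces as [-dɛ], giving [ɣeŋdɛ].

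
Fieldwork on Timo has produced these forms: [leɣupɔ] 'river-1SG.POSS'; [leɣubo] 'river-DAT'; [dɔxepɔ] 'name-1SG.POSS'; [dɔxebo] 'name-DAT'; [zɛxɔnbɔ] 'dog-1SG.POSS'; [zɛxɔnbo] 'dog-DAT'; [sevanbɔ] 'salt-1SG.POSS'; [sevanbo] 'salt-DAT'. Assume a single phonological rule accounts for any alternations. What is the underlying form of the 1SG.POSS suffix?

The 1SG.POSS suffix surfaces as [-bɔ] and [-pɔ], depending on the final segment of the stem.
The DAT suffix, which begins with [b], is invariant after every stem; so [b] is not altered by any rule here.
The 1SG.POSS suffix is therefore /-pɔ/ underlyingly, with post-nasal voicing: voiceless stops become voiced after a nasal.

/-pɔ/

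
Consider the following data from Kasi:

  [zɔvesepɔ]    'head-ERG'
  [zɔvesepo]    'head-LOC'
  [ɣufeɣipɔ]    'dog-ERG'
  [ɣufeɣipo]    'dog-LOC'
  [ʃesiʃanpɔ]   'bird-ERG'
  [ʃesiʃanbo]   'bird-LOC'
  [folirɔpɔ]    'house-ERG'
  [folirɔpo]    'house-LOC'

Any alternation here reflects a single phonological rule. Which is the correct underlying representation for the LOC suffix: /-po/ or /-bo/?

The LOC morpheme has two allomorphs, [-bo] and [-po].
By contrast the ERG suffix keeps its initial [p] throughout — that segment must be underlying.
The LOC suffix is therefore /-bo/ underlyingly, with post-vocalic devoicing: voiced stops become voiceless after a vowel.

/-bo/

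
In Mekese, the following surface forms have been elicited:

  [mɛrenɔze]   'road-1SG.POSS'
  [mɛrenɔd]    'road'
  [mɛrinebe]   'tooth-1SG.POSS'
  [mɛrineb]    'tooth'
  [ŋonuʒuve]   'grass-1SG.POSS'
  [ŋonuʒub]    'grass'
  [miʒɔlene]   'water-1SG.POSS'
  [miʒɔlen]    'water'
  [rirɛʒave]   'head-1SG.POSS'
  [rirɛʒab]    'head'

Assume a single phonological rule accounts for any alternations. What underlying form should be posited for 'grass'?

'grass' shows [v] ~ [b] at the end of the stem ([ŋonuʒuve] vs [ŋonuʒub]).
The stem 'tooth' ([mɛrinebe], [mɛrineb]) shows [b] unchanged in both environments, so [b] cannot be basic with [v] derived before the 1SG.POSS suffix.
So /v/ is underlying, and a rule of word-final hardening — voiced fricatives become stops word-finally — gives [b].

/ŋonuʒuv/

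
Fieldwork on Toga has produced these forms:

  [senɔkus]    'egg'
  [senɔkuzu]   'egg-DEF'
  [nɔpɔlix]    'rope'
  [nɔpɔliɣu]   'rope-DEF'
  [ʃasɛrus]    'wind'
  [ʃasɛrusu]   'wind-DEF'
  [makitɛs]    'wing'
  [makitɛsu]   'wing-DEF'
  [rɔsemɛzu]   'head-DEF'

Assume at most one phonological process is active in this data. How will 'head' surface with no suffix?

The root 'egg' surfaces as [senɔkus] and [senɔkuzu], with a stem-final [s] ~ [z] alternation.
If /s/ were underlying and a rule turned it into [z] before the DEF suffix, 'wind' would also alternate; but it has [s] in both [ʃasɛrus] and [ʃasɛrusu].
Therefore /z/ is basic and [s] is derived by word-final obstruent devoicing (voiced obstruents become voiceless word-finally).
The one attested form of 'head', [rɔsemɛzu], shows underlying /rɔsemɛz/. Applying the same rule word-finally gives [rɔsemɛs].

[rɔsemɛs]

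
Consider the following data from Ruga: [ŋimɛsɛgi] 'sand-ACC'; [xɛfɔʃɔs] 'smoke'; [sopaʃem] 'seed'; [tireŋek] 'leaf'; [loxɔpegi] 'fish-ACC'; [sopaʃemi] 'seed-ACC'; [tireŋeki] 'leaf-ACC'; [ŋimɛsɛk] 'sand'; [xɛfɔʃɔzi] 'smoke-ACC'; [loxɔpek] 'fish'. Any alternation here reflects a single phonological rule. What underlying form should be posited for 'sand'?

/ŋimɛsɛg/

'sand' shows [g] ~ [k] at the end of the stem ([ŋimɛsɛgi] vs [ŋimɛsɛk]).
But 'leaf' keeps [k] in both environments ([tireŋeki], [tireŋek]), so there is no rule changing /k/ to [g] before the ACC suffix.
The underlying segment must be /g/; voiced obstruents become voiceless word-finally, yielding [k] there.
So 'sand' = /ŋimɛsɛg/.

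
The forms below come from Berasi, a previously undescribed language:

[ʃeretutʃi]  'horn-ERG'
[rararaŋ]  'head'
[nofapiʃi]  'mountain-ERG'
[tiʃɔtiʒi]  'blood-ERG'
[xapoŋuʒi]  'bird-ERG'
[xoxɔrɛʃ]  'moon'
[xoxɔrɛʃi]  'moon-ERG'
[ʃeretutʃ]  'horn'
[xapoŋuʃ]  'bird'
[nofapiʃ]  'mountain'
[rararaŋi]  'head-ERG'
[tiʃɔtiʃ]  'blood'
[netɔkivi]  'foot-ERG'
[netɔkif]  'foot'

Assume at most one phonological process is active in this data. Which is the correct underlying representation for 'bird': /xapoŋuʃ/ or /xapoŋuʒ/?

The stem for 'bird' ends in [ʃ] in [xapoŋuʃ] but [ʒ] in [xapoŋuʒi].
Compare 'mountain', with invariant [ʃ] in [nofapiʃ] and [nofapiʃi]: an analysis with underlying /ʃ/ and a rule producing [ʒ] before the ERG suffix would wrongly predict alternation here too.
Therefore /ʒ/ is basic and [ʃ] is derived by word-final obstruent devoicing (voiced obstruents become voiceless word-finally).

/xapoŋuʒ/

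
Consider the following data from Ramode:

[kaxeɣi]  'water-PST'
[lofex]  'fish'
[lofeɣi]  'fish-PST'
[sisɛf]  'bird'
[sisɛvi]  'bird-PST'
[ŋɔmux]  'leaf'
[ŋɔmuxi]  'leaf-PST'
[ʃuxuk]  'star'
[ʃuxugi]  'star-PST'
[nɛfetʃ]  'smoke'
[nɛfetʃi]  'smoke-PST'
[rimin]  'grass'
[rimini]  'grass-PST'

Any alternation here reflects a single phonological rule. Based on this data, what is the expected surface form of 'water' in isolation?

The stem for 'fish' ends in [x] in [lofex] but [ɣ] in [lofeɣi].
If /x/ were underlying and a rule turned it into [ɣ] before the PST suffix, 'leaf' would also alternate; but it has [x] in both [ŋɔmux] and [ŋɔmuxi].
The alternation reflects word-final obstruent devoicing: voiced obstruents become voiceless word-finally. /ɣ/ is underlying.
From [kaxeɣi] the stem 'water' is /kaxeɣ/; word-finally this yields [kaxex].

[kaxex]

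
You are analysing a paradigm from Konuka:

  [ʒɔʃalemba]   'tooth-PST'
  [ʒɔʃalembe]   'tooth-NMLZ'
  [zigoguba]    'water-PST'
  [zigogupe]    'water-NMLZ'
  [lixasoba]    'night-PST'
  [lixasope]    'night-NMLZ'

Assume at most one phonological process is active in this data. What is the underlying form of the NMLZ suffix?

The NMLZ suffix surfaces as [-be] and [-pe], depending on the final segment of the stem.
The PST suffix, which begins with [b], is invariant after every stem; so [b] is not altered by any rule here.
The NMLZ suffix is therefore /-pe/ underlyingly, with post-nasal voicing: voiceless stops become voiced after a nasal.

/-pe/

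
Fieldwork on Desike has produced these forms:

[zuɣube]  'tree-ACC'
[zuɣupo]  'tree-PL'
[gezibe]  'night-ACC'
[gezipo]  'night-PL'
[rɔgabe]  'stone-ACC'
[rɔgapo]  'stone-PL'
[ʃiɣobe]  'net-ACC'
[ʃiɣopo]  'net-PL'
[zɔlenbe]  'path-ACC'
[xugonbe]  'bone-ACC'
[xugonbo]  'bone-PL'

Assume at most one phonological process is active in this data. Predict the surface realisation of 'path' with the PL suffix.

The PL suffix surfaces as [-bo] and [-po], depending on the final segment of the stem.
By contrast the ACC suffix keeps its initial [b] throughout — that segment must be underlying.
The PL suffix is therefore /-po/ underlyingly, with post-nasal voicing: voiceless stops become voiced after a nasal.
After 'path', which ends in a nasal, the suffix surfaces as [-bo], giving [zɔlenbo].

[zɔlenbo]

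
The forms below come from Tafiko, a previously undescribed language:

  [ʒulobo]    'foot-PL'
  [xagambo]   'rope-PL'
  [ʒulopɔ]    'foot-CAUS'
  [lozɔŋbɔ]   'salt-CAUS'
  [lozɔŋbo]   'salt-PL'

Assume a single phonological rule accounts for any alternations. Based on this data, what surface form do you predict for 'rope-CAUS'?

The CAUS suffix surfaces as [-bɔ] and [-pɔ], depending on the final segment of the stem.
By contrast the PL suffix keeps its initial [b] throughout — that segment must be underlying.
So the underlying form is /-pɔ/, and voiceless stops become voiced after a nasal.
After 'rope', which ends in a nasal, the suffix surfaces as [-bɔ], giving [xagambɔ].

[xagambɔ]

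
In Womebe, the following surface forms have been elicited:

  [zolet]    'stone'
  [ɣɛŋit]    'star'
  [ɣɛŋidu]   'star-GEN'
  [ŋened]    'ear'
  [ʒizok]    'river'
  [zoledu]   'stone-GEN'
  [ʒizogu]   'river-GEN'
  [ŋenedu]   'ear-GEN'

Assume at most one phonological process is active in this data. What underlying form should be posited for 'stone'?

/zolet/

In [zoledu] and [zolet] the final segment of 'stone' alternates: [d] ~ [t].
Compare 'ear', with invariant [d] in [ŋenedu] and [ŋened]: an analysis with underlying /d/ and a rule producing [t] in isolation would wrongly predict alternation here too.
The underlying segment must be /t/; voiceless stops become voiced between vowels, yielding [d] there.
The underlying form of 'stone' is therefore /zolet/.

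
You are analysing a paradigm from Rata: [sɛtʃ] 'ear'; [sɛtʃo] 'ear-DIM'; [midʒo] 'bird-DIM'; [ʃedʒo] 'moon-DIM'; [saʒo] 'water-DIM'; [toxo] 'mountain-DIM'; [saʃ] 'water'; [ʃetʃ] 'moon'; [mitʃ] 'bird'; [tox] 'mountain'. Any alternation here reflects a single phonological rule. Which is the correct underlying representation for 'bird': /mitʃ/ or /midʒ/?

/midʒ/

The root 'bird' surfaces as [midʒo] and [mitʃ], with a stem-final [dʒ] ~ [tʃ] alternation.
If /tʃ/ were underlying and a rule turned it into [dʒ] before the DIM suffix, 'ear' would also alternate; but it has [tʃ] in both [sɛtʃo] and [sɛtʃ].
So /dʒ/ is underlying, and a rule of word-final obstruent devoicing — voiced obstruents become voiceless word-finally — gives [tʃ].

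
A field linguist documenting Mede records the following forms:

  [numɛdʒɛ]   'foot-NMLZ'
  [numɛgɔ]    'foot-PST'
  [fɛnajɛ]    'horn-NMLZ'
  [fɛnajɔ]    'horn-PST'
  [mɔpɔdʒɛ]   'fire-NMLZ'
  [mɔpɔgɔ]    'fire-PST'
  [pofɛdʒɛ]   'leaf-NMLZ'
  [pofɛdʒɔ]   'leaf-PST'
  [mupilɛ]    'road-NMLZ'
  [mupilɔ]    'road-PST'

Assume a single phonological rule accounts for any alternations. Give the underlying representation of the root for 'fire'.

'fire' shows [dʒ] ~ [g] at the end of the stem ([mɔpɔdʒɛ] vs [mɔpɔgɔ]).
Compare 'leaf', with invariant [dʒ] in [pofɛdʒɛ] and [pofɛdʒɔ]: an analysis with underlying /dʒ/ and a rule producing [g] before the PST suffix would wrongly predict alternation here too.
So /g/ is underlying, and a rule of palatalization before a front vowel — /g/ becomes palato-alveolar [dʒ] before a front vowel — gives [dʒ].
The underlying form of 'fire' is therefore /mɔpɔg/.

/mɔpɔg/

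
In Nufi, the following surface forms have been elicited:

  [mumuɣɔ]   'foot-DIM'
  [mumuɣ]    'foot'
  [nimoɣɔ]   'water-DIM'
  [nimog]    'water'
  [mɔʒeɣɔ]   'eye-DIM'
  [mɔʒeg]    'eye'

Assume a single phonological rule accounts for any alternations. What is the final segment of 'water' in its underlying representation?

The root 'water' surfaces as [nimoɣɔ] and [nimog], with a stem-final [ɣ] ~ [g] alternation.
The stem 'foot' ([mumuɣɔ], [mumuɣ]) shows [ɣ] unchanged in both environments, so [ɣ] cannot be basic with [g] derived in isolation.
The alternation reflects intervocalic spirantization: voiced stops become fricatives between vowels. /g/ is underlying.

/g/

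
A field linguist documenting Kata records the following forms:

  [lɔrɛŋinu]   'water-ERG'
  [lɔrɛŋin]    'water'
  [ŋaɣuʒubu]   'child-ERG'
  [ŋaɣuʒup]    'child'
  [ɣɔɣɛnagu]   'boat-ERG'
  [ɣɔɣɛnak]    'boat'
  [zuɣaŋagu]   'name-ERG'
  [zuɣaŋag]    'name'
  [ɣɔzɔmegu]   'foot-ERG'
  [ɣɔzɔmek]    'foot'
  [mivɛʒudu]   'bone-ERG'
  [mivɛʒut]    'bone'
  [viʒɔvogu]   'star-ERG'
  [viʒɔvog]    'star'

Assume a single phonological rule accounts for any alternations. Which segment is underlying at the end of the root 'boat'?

The root 'boat' surfaces as [ɣɔɣɛnagu] and [ɣɔɣɛnak], with a stem-final [g] ~ [k] alternation.
If /g/ were underlying and a rule turned it into [k] in isolation, 'star' would also alternate; but it has [g] in both [viʒɔvogu] and [viʒɔvog].
So /k/ is underlying, and a rule of intervocalic voicing — voiceless stops become voiced between vowels — gives [g].

/k/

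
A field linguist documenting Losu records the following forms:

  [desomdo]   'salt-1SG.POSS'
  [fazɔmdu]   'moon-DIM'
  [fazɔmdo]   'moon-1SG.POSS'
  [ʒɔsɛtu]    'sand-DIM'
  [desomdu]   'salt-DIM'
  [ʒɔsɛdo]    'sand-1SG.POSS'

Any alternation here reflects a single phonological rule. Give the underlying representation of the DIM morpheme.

The DIM suffix surfaces as [-du] and [-tu], depending on the final segment of the stem.
The 1SG.POSS suffix, which begins with [d], is invariant after every stem; so [d] is not altered by any rule here.
So the underlying form is /-tu/, and voiceless stops become voiced after a nasal.

/-tu/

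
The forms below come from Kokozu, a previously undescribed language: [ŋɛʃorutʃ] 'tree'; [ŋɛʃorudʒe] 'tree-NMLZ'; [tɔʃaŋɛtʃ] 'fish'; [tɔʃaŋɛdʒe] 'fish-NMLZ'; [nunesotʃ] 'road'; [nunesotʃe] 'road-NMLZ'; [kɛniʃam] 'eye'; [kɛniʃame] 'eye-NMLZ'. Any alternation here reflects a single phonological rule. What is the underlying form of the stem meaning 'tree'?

The root 'tree' surfaces as [ŋɛʃorutʃ] and [ŋɛʃorudʒe], with a stem-final [tʃ] ~ [dʒ] alternation.
But 'road' keeps [tʃ] in both environments ([nunesotʃ], [nunesotʃe]), so there is no rule changing /tʃ/ to [dʒ] before the NMLZ suffix.
The alternation reflects word-final obstruent devoicing: voiced obstruents become voiceless word-finally. /dʒ/ is underlying.

/ŋɛʃorudʒ/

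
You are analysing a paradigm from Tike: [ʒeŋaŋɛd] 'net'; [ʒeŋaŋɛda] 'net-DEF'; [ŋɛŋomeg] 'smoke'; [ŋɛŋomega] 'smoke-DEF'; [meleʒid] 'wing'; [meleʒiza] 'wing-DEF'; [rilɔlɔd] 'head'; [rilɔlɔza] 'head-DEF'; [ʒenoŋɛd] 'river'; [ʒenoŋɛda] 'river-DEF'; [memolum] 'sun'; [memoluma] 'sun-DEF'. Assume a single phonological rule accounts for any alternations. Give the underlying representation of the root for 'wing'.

/meleʒiz/

The stem for 'wing' ends in [d] in [meleʒid] but [z] in [meleʒiza].
If /d/ were underlying and a rule turned it into [z] before the DEF suffix, 'net' would also alternate; but it has [d] in both [ʒeŋaŋɛd] and [ʒeŋaŋɛda].
The underlying segment must be /z/; voiced fricatives become stops word-finally, yielding [d] there.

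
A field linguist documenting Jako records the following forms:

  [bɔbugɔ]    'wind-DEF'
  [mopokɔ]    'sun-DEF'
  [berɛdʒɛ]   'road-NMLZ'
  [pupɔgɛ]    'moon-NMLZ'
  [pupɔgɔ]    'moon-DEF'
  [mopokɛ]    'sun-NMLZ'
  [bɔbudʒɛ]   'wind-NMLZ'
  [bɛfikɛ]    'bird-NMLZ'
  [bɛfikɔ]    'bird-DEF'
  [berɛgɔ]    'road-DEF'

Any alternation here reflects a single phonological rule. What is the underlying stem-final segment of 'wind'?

/dʒ/

In [bɔbugɔ] and [bɔbudʒɛ] the final segment of 'wind' alternates: [g] ~ [dʒ].
If /g/ were underlying and a rule turned it into [dʒ] before the NMLZ suffix, 'moon' would also alternate; but it has [g] in both [pupɔgɔ] and [pupɔgɛ].
The alternation reflects depalatalization: palato-alveolar /dʒ/ becomes [g] when no front vowel follows. /dʒ/ is underlying.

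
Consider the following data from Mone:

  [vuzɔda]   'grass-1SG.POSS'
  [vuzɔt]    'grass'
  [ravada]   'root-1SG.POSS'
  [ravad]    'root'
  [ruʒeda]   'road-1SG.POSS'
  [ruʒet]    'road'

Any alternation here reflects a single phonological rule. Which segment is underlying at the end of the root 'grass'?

'grass' shows [d] ~ [t] at the end of the stem ([vuzɔda] vs [vuzɔt]).
If /d/ were underlying and a rule turned it into [t] in isolation, 'root' would also alternate; but it has [d] in both [ravada] and [ravad].
The underlying segment must be /t/; voiceless stops become voiced between vowels, yielding [d] there.

/t/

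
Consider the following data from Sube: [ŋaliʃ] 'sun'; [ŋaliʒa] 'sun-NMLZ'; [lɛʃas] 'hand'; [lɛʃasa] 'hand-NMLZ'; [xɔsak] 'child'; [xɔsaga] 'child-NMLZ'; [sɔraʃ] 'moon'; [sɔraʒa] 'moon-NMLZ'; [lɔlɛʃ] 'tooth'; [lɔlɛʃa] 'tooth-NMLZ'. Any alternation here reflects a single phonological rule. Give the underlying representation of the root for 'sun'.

/ŋaliʒ/

In [ŋaliʃ] and [ŋaliʒa] the final segment of 'sun' alternates: [ʃ] ~ [ʒ].
Compare 'tooth', with invariant [ʃ] in [lɔlɛʃ] and [lɔlɛʃa]: an analysis with underlying /ʃ/ and a rule producing [ʒ] before the NMLZ suffix would wrongly predict alternation here too.
The underlying segment must be /ʒ/; voiced obstruents become voiceless word-finally, yielding [ʃ] there.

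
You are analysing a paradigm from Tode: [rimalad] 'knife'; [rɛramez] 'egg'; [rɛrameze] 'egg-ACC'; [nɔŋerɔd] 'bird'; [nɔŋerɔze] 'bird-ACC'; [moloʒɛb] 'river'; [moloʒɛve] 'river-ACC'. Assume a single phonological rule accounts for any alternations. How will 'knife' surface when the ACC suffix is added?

The root 'bird' surfaces as [nɔŋerɔd] and [nɔŋerɔze], with a stem-final [d] ~ [z] alternation.
If /z/ were underlying and a rule turned it into [d] in isolation, 'egg' would also alternate; but it has [z] in both [rɛramez] and [rɛrameze].
Therefore /d/ is basic and [z] is derived by intervocalic spirantization (voiced stops become fricatives between vowels).
From [rimalad] the stem 'knife' is /rimalad/; between vowels this yields [rimalaze].

[rimalaze]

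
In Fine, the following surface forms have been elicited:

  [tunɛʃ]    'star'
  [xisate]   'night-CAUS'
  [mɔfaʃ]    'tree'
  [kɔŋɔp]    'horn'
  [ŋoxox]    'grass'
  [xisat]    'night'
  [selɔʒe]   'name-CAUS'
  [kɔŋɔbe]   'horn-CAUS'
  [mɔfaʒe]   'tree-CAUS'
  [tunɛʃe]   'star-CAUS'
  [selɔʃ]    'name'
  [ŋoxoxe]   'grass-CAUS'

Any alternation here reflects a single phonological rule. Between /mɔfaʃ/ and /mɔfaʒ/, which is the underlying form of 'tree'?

/mɔfaʒ/

The root 'tree' surfaces as [mɔfaʃ] and [mɔfaʒe], with a stem-final [ʃ] ~ [ʒ] alternation.
If /ʃ/ were underlying and a rule turned it into [ʒ] before the CAUS suffix, 'star' would also alternate; but it has [ʃ] in both [tunɛʃ] and [tunɛʃe].
The underlying segment must be /ʒ/; voiced obstruents become voiceless word-finally, yielding [ʃ] there.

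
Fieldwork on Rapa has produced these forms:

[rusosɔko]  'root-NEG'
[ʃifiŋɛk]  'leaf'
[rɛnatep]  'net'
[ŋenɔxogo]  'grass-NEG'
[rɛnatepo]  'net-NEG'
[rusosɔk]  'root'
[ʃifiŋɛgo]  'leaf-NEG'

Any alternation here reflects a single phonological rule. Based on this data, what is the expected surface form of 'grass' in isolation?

The root 'leaf' surfaces as [ʃifiŋɛk] and [ʃifiŋɛgo], with a stem-final [k] ~ [g] alternation.
But 'root' keeps [k] in both environments ([rusosɔk], [rusosɔko]), so there is no rule changing /k/ to [g] before the NEG suffix.
Therefore /g/ is basic and [k] is derived by word-final obstruent devoicing (voiced obstruents become voiceless word-finally).
From [ŋenɔxogo] the stem 'grass' is /ŋenɔxog/; word-finally this yields [ŋenɔxok].

[ŋenɔxok]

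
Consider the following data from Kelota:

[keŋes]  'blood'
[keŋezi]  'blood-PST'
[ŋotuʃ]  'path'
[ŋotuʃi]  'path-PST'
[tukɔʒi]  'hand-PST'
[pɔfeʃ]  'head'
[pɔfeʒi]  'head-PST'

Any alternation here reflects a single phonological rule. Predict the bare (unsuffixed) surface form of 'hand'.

The root 'head' surfaces as [pɔfeʃ] and [pɔfeʒi], with a stem-final [ʃ] ~ [ʒ] alternation.
But 'path' keeps [ʃ] in both environments ([ŋotuʃ], [ŋotuʃi]), so there is no rule changing /ʃ/ to [ʒ] before the PST suffix.
The underlying segment must be /ʒ/; voiced obstruents become voiceless word-finally, yielding [ʃ] there.
The one attested form of 'hand', [tukɔʒi], shows underlying /tukɔʒ/. Applying the same rule word-finally gives [tukɔʃ].

[tukɔʃ]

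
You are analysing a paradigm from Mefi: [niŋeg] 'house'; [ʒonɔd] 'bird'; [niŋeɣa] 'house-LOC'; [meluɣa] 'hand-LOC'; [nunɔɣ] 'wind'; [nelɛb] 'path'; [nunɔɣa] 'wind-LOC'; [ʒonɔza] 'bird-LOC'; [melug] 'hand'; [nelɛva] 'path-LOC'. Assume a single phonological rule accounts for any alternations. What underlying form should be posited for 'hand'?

In [melug] and [meluɣa] the final segment of 'hand' alternates: [g] ~ [ɣ].
But 'wind' keeps [ɣ] in both environments ([nunɔɣ], [nunɔɣa]), so there is no rule changing /ɣ/ to [g] in isolation.
So /g/ is underlying, and a rule of intervocalic spirantization — voiced stops become fricatives between vowels — gives [ɣ].
The underlying form of 'hand' is therefore /melug/.

/melug/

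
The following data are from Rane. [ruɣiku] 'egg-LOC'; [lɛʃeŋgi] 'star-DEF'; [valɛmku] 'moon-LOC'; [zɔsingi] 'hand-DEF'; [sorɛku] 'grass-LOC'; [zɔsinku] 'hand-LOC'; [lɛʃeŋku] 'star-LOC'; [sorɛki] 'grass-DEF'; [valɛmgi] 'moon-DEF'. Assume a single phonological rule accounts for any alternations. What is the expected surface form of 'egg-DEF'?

The DEF morpheme has two allomorphs, [-gi] and [-ki].
By contrast the LOC suffix keeps its initial [k] throughout — that segment must be underlying.
So the underlying form is /-gi/, and voiced stops become voiceless after a vowel.
After 'egg', which ends in a vowel, the suffix surfaces as [-ki], giving [ruɣiki].

[ruɣiki]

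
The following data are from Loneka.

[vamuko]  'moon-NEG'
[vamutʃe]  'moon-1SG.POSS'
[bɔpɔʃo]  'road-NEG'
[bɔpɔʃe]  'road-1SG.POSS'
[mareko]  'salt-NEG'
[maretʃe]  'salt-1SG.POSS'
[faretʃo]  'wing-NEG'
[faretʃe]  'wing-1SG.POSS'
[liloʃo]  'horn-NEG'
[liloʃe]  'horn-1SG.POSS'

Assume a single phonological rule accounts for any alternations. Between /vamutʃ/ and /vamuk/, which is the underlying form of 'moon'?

/vamuk/

The stem for 'moon' ends in [k] in [vamuko] but [tʃ] in [vamutʃe].
If /tʃ/ were underlying and a rule turned it into [k] before the NEG suffix, 'wing' would also alternate; but it has [tʃ] in both [faretʃo] and [faretʃe].
So /k/ is underlying, and a rule of palatalization before a front vowel — /k/ becomes palato-alveolar [tʃ] before a front vowel — gives [tʃ].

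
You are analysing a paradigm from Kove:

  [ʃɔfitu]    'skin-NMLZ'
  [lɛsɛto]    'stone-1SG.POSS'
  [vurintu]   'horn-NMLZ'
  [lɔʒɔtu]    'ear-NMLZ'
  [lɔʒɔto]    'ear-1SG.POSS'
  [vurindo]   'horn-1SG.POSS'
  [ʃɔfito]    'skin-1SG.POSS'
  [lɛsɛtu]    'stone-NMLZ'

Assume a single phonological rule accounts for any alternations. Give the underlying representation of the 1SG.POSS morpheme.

/-do/

The 1SG.POSS morpheme has two allomorphs, [-do] and [-to].
By contrast the NMLZ suffix keeps its initial [t] throughout — that segment must be underlying.
The 1SG.POSS suffix is therefore /-do/ underlyingly, with post-vocalic devoicing: voiced stops become voiceless after a vowel.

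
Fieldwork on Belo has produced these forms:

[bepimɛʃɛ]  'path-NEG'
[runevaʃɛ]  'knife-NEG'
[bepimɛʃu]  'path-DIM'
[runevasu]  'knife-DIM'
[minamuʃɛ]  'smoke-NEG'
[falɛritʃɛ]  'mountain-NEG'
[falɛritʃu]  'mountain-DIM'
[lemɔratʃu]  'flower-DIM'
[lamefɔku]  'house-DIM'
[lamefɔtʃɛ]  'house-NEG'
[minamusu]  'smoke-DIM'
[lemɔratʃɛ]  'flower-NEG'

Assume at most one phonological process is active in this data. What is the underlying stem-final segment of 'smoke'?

/s/

The root 'smoke' surfaces as [minamusu] and [minamuʃɛ], with a stem-final [s] ~ [ʃ] alternation.
Compare 'path', with invariant [ʃ] in [bepimɛʃu] and [bepimɛʃɛ]: an analysis with underlying /ʃ/ and a rule producing [s] before the DIM suffix would wrongly predict alternation here too.
The underlying segment must be /s/; /k/ and /s/ become palato-alveolar [tʃ] and [ʃ] before a front vowel, yielding [ʃ] there.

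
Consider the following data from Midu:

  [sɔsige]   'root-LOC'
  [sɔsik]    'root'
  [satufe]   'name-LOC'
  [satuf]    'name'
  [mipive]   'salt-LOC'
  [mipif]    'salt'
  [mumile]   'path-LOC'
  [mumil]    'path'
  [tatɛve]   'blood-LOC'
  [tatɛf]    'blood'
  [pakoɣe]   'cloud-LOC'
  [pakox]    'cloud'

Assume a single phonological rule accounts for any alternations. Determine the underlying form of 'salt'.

/mipiv/

In [mipive] and [mipif] the final segment of 'salt' alternates: [v] ~ [f].
If /f/ were underlying and a rule turned it into [v] before the LOC suffix, 'name' would also alternate; but it has [f] in both [satufe] and [satuf].
Therefore /v/ is basic and [f] is derived by word-final obstruent devoicing (voiced obstruents become voiceless word-finally).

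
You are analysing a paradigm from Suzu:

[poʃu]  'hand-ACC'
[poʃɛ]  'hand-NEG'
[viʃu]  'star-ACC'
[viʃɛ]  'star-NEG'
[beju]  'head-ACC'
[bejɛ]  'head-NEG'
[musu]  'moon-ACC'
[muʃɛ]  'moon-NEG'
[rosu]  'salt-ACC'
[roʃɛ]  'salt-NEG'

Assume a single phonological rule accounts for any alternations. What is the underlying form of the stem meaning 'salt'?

The root 'salt' surfaces as [rosu] and [roʃɛ], with a stem-final [s] ~ [ʃ] alternation.
The stem 'star' ([viʃu], [viʃɛ]) shows [ʃ] unchanged in both environments, so [ʃ] cannot be basic with [s] derived before the ACC suffix.
So /s/ is underlying, and a rule of palatalization before a front vowel — /s/ becomes palato-alveolar [ʃ] before a front vowel — gives [ʃ].

/ros/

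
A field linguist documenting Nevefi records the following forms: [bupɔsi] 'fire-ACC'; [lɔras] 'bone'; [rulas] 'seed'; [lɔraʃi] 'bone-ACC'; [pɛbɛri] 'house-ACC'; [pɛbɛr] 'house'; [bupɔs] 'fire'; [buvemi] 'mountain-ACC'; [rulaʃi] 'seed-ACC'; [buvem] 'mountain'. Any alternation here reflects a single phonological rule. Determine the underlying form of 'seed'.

/rulaʃ/

In [rulaʃi] and [rulas] the final segment of 'seed' alternates: [ʃ] ~ [s].
But 'fire' keeps [s] in both environments ([bupɔsi], [bupɔs]), so there is no rule changing /s/ to [ʃ] before the ACC suffix.
Therefore /ʃ/ is basic and [s] is derived by depalatalization (palato-alveolar /ʃ/ becomes [s] when no front vowel follows).
So 'seed' = /rulaʃ/.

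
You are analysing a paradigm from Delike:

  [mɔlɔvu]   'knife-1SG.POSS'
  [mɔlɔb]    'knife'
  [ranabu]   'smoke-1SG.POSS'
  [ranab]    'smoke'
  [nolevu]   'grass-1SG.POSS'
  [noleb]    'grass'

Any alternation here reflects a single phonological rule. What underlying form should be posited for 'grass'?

/nolev/

'grass' shows [v] ~ [b] at the end of the stem ([nolevu] vs [noleb]).
The stem 'smoke' ([ranabu], [ranab]) shows [b] unchanged in both environments, so [b] cannot be basic with [v] derived before the 1SG.POSS suffix.
The alternation reflects word-final hardening: voiced fricatives become stops word-finally. /v/ is underlying.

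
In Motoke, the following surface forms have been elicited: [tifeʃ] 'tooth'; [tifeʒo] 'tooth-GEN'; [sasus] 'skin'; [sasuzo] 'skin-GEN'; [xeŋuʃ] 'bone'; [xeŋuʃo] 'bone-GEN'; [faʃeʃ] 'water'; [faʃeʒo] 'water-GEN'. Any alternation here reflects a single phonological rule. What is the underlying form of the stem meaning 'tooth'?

'tooth' shows [ʃ] ~ [ʒ] at the end of the stem ([tifeʃ] vs [tifeʒo]).
If /ʃ/ were underlying and a rule turned it into [ʒ] before the GEN suffix, 'bone' would also alternate; but it has [ʃ] in both [xeŋuʃ] and [xeŋuʃo].
So /ʒ/ is underlying, and a rule of word-final obstruent devoicing — voiced obstruents become voiceless word-finally — gives [ʃ].
So 'tooth' = /tifeʒ/.

/tifeʒ/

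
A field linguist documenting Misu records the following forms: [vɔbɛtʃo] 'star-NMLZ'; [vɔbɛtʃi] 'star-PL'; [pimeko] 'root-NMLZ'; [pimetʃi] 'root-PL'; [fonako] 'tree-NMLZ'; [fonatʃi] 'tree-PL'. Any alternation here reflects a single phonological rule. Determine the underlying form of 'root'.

The stem for 'root' ends in [k] in [pimeko] but [tʃ] in [pimetʃi].
The stem 'star' ([vɔbɛtʃo], [vɔbɛtʃi]) shows [tʃ] unchanged in both environments, so [tʃ] cannot be basic with [k] derived before the NMLZ suffix.
So /k/ is underlying, and a rule of palatalization before a front vowel — /k/ becomes palato-alveolar [tʃ] before a front vowel — gives [tʃ].

/pimek/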